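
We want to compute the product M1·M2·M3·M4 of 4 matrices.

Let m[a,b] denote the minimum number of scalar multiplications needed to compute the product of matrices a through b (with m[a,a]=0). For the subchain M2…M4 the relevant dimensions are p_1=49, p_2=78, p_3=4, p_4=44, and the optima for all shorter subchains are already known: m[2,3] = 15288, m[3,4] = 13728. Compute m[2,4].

23912

m[2,4] = min over k∈[2,3] of m[2,k]+m[k+1,4]+p_{1}·p_k·p_{4}.
k=2: 0 + 13728 + 49·78·44 = 181896; k=3: 15288 + 0 + 49·4·44 = 23912.
Minimum: 23912 at k=3.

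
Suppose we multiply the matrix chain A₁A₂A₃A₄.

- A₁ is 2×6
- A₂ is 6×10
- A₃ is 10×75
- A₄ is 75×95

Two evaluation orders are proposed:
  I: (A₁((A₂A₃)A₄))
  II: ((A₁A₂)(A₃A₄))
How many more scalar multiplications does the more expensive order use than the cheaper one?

24880

Order I = (A₁((A₂A₃)A₄)): (A₂A₃): 6×10 by 10×75 → 6×75, cost 6·10·75 = 4500; ((A₂A₃)A₄): 6×75 by 75×95 → 6×95, cost 6·75·95 = 42750; cumulative 47250; (A₁((A₂A₃)A₄)): 2×6 by 6×95 → 2×95, cost 2·6·95 = 1140; cumulative 48390. Total 48390.
Order II = ((A₁A₂)(A₃A₄)): (A₁A₂): 2×6 by 6×10 → 2×10, cost 2·6·10 = 120; (A₃A₄): 10×75 by 75×95 → 10×95, cost 10·75·95 = 71250; ((A₁A₂)(A₃A₄)): 2×10 by 10×95 → 2×95, cost 2·10·95 = 1900; cumulative 73270. Total 73270.
Difference: |48390 − 73270| = 24880.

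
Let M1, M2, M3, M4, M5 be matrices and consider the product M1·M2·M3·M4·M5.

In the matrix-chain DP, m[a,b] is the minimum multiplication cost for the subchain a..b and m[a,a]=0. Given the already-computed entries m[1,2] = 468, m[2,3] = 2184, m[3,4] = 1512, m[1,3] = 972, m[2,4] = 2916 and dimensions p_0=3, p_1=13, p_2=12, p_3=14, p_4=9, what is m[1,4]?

m[1,4] = min over k∈[1,3] of m[1,k]+m[k+1,4]+p_{0}·p_k·p_{4}.
k=1: 0 + 2916 + 3·13·9 = 3267; k=2: 468 + 1512 + 3·12·9 = 2304; k=3: 972 + 0 + 3·14·9 = 1350.
Minimum: 1350 at k=3.

1350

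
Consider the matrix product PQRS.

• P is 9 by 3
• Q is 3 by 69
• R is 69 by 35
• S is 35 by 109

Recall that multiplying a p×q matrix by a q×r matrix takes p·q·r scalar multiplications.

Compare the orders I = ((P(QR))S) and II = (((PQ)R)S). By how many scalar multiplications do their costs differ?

Order I = ((P(QR))S): (QR): 3×69 by 69×35 → 3×35, cost 3·69·35 = 7245; (P(QR)): 9×3 by 3×35 → 9×35, cost 9·3·35 = 945; cumulative 8190; ((P(QR))S): 9×35 by 35×109 → 9×109, cost 9·35·109 = 34335; cumulative 42525. Total 42525.
Order II = (((PQ)R)S): (PQ): 9×3 by 3×69 → 9×69, cost 9·3·69 = 1863; ((PQ)R): 9×69 by 69×35 → 9×35, cost 9·69·35 = 21735; cumulative 23598; (((PQ)R)S): 9×35 by 35×109 → 9×109, cost 9·35·109 = 34335; cumulative 57933. Total 57933.
Difference: |42525 − 57933| = 15408.

15408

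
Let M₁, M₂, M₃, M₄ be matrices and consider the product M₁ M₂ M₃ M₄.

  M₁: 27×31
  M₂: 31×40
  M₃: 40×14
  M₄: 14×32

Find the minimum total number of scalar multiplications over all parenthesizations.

Adjacent pairs: M₁M₂ = 27·31·40 = 33480; M₂M₃ = 31·40·14 = 17360; M₃M₄ = 40·14·32 = 17920.
Length 3: M₁..M₃: k=1: 0+17360+27·31·14=29078; k=2: 33480+0+27·40·14=48600 → min 29078 | M₂..M₄: k=2: 0+17920+31·40·32=57600; k=3: 17360+0+31·14·32=31248 → min 31248.
Length 4: M₁..M₄: k=1: 0+31248+27·31·32=58032; k=2: 33480+17920+27·40·32=85960; k=3: 29078+0+27·14·32=41174 → min 41174.
Optimal order: ((M₁ (M₂ M₃)) M₄) with cost 41174.

41174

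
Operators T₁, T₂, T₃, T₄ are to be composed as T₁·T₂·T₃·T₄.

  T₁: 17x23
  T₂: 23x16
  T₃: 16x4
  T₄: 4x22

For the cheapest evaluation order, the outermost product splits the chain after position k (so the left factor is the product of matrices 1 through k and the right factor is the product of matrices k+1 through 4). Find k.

Adjacent pairs: T₁T₂ = 17·23·16 = 6256; T₂T₃ = 23·16·4 = 1472; T₃T₄ = 16·4·22 = 1408.
Length 3: T₁..T₃: k=1: 0+1472+17·23·4=3036; k=2: 6256+0+17·16·4=7344 → min 3036 | T₂..T₄: k=2: 0+1408+23·16·22=9504; k=3: 1472+0+23·4·22=3496 → min 3496.
Top-level splits: k=1: (T₁..T₁)·(T₂..T₄) → 0+3496+17·23·22 = 12098; k=2: (T₁..T₂)·(T₃..T₄) → 6256+1408+17·16·22 = 13648; k=3: (T₁..T₃)·(T₄..T₄) → 3036+0+17·4·22 = 4532.
Best split is after T₃, i.e. k = 3.

3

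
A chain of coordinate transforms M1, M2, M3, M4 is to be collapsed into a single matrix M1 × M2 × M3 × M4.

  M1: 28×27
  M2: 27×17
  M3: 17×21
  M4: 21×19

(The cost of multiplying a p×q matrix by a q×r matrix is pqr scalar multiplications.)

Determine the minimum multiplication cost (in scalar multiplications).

28679

Adjacent pairs: M1M2 = 28·27·17 = 12852; M2M3 = 27·17·21 = 9639; M3M4 = 17·21·19 = 6783.
Length 3: M1..M3: k=1: 0+9639+28·27·21=25515; k=2: 12852+0+28·17·21=22848 → min 22848 | M2..M4: k=2: 0+6783+27·17·19=15504; k=3: 9639+0+27·21·19=20412 → min 15504.
Length 4: M1..M4: k=1: 0+15504+28·27·19=29868; k=2: 12852+6783+28·17·19=28679; k=3: 22848+0+28·21·19=34020 → min 28679.
Optimal order: ((M1 × M2) × (M3 × M4)) with cost 28679.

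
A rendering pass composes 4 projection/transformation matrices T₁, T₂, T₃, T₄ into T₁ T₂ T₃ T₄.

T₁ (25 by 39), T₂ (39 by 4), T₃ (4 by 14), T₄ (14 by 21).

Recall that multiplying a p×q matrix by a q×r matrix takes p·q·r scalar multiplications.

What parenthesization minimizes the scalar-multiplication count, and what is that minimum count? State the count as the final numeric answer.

Adjacent pairs: T₁T₂ = 25·39·4 = 3900; T₂T₃ = 39·4·14 = 2184; T₃T₄ = 4·14·21 = 1176.
Length 3: T₁..T₃: k=1: 0+2184+25·39·14=15834; k=2: 3900+0+25·4·14=5300 → min 5300 | T₂..T₄: k=2: 0+1176+39·4·21=4452; k=3: 2184+0+39·14·21=13650 → min 4452.
Length 4: T₁..T₄: k=1: 0+4452+25·39·21=24927; k=2: 3900+1176+25·4·21=7176; k=3: 5300+0+25·14·21=12650 → min 7176.
Optimal parenthesization: ((T₁ T₂) (T₃ T₄)) with cost 7176.

7176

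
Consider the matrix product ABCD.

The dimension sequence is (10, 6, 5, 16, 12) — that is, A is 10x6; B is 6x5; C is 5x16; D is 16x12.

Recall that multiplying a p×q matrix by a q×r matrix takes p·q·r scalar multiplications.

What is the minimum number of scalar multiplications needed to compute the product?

Adjacent pairs: AB = 10·6·5 = 300; BC = 6·5·16 = 480; CD = 5·16·12 = 960.
Length 3: A..C: k=1: 0+480+10·6·16=1440; k=2: 300+0+10·5·16=1100 → min 1100 | B..D: k=2: 0+960+6·5·12=1320; k=3: 480+0+6·16·12=1632 → min 1320.
Length 4: A..D: k=1: 0+1320+10·6·12=2040; k=2: 300+960+10·5·12=1860; k=3: 1100+0+10·16·12=3020 → min 1860.
Optimal order: ((AB)(CD)) with cost 1860.

1860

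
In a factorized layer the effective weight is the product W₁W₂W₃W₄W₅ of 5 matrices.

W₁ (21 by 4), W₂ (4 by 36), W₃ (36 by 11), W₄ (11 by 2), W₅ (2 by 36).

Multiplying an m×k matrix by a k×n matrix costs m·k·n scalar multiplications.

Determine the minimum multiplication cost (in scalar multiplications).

Adjacent pairs: W₁W₂ = 21·4·36 = 3024; W₂W₃ = 4·36·11 = 1584; W₃W₄ = 36·11·2 = 792; W₄W₅ = 11·2·36 = 792.
Length 3: W₁..W₃: k=1: 0+1584+21·4·11=2508; k=2: 3024+0+21·36·11=11340 → min 2508 | W₂..W₄: k=2: 0+792+4·36·2=1080; k=3: 1584+0+4·11·2=1672 → min 1080 | W₃..W₅: k=3: 0+792+36·11·36=15048; k=4: 792+0+36·2·36=3384 → min 3384.
Length 4: W₁..W₄: k=1: 0+1080+21·4·2=1248; k=2: 3024+792+21·36·2=5328; k=3: 2508+0+21·11·2=2970 → min 1248 | W₂..W₅: k=2: 0+3384+4·36·36=8568; k=3: 1584+792+4·11·36=3960; k=4: 1080+0+4·2·36=1368 → min 1368.
Length 5: W₁..W₅: k=1: 0+1368+21·4·36=4392; k=2: 3024+3384+21·36·36=33624; k=3: 2508+792+21·11·36=11616; k=4: 1248+0+21·2·36=2760 → min 2760.
Optimal order: ((W₁(W₂(W₃W₄)))W₅) with cost 2760.

2760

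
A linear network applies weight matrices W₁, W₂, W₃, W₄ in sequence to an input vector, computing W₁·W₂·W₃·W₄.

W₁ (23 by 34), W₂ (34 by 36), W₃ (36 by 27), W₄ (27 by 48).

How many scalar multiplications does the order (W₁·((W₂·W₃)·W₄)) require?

(W₂·W₃): 34×36 by 36×27 → 34×27, cost 34·36·27 = 33048
((W₂·W₃)·W₄): 34×27 by 27×48 → 34×48, cost 34·27·48 = 44064; cumulative 77112
(W₁·((W₂·W₃)·W₄)): 23×34 by 34×48 → 23×48, cost 23·34·48 = 37536; cumulative 114648
Total: 114648 scalar multiplications.

114648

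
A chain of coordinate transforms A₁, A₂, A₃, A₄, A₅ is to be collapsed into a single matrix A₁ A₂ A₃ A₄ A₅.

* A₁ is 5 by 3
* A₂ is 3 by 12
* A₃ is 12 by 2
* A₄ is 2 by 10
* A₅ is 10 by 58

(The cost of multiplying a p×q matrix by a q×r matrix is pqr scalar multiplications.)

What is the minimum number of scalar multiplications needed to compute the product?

Adjacent pairs: A₁A₂ = 5·3·12 = 180; A₂A₃ = 3·12·2 = 72; A₃A₄ = 12·2·10 = 240; A₄A₅ = 2·10·58 = 1160.
Length 3: A₁..A₃: k=1: 0+72+5·3·2=102; k=2: 180+0+5·12·2=300 → min 102 | A₂..A₄: k=2: 0+240+3·12·10=600; k=3: 72+0+3·2·10=132 → min 132 | A₃..A₅: k=3: 0+1160+12·2·58=2552; k=4: 240+0+12·10·58=7200 → min 2552.
Length 4: A₁..A₄: k=1: 0+132+5·3·10=282; k=2: 180+240+5·12·10=1020; k=3: 102+0+5·2·10=202 → min 202 | A₂..A₅: k=2: 0+2552+3·12·58=4640; k=3: 72+1160+3·2·58=1580; k=4: 132+0+3·10·58=1872 → min 1580.
Length 5: A₁..A₅: k=1: 0+1580+5·3·58=2450; k=2: 180+2552+5·12·58=6212; k=3: 102+1160+5·2·58=1842; k=4: 202+0+5·10·58=3102 → min 1842.
Optimal order: ((A₁ (A₂ A₃)) (A₄ A₅)) with cost 1842.

1842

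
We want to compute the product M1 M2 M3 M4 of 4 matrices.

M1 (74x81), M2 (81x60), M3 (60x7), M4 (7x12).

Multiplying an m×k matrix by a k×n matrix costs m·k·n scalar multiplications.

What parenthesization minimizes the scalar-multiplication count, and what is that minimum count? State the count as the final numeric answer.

82194

Adjacent pairs: M1M2 = 74·81·60 = 359640; M2M3 = 81·60·7 = 34020; M3M4 = 60·7·12 = 5040.
Length 3: M1..M3: k=1: 0+34020+74·81·7=75978; k=2: 359640+0+74·60·7=390720 → min 75978 | M2..M4: k=2: 0+5040+81·60·12=63360; k=3: 34020+0+81·7·12=40824 → min 40824.
Length 4: M1..M4: k=1: 0+40824+74·81·12=112752; k=2: 359640+5040+74·60·12=417960; k=3: 75978+0+74·7·12=82194 → min 82194.
Optimal parenthesization: ((M1 (M2 M3)) M4) with cost 82194.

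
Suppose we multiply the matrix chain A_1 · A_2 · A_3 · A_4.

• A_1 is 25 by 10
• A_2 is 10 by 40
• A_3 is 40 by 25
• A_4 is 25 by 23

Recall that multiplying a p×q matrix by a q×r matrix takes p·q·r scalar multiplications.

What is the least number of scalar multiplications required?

Adjacent pairs: A_1A_2 = 25·10·40 = 10000; A_2A_3 = 10·40·25 = 10000; A_3A_4 = 40·25·23 = 23000.
Length 3: A_1..A_3: k=1: 0+10000+25·10·25=16250; k=2: 10000+0+25·40·25=35000 → min 16250 | A_2..A_4: k=2: 0+23000+10·40·23=32200; k=3: 10000+0+10·25·23=15750 → min 15750.
Length 4: A_1..A_4: k=1: 0+15750+25·10·23=21500; k=2: 10000+23000+25·40·23=56000; k=3: 16250+0+25·25·23=30625 → min 21500.
Optimal order: (A_1 · ((A_2 · A_3) · A_4)) with cost 21500.

21500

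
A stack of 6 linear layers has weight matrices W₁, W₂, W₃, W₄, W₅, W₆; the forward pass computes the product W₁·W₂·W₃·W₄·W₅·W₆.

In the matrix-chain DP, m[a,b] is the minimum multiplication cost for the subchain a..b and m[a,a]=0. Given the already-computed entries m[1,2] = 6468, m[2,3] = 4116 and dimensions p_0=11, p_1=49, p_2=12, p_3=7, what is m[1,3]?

7392

m[1,3] = min over k∈[1,2] of m[1,k]+m[k+1,3]+p_{0}·p_k·p_{3}.
k=1: 0 + 4116 + 11·49·7 = 7889; k=2: 6468 + 0 + 11·12·7 = 7392.
Minimum: 7392 at k=2.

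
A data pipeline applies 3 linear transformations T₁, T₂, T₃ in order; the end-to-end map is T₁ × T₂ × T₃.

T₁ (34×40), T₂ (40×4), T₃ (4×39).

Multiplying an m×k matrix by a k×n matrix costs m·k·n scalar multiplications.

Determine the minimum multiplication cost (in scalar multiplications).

Order (T₁ × (T₂ × T₃)): (T₂ × T₃): 40×4 by 4×39 → 40×39, cost 40·4·39 = 6240; (T₁ × (T₂ × T₃)): 34×40 by 40×39 → 34×39, cost 34·40·39 = 53040; cumulative 59280. Total 59280.
Order ((T₁ × T₂) × T₃): (T₁ × T₂): 34×40 by 40×4 → 34×4, cost 34·40·4 = 5440; ((T₁ × T₂) × T₃): 34×4 by 4×39 → 34×39, cost 34·4·39 = 5304; cumulative 10744. Total 10744.
Minimum: 10744.

10744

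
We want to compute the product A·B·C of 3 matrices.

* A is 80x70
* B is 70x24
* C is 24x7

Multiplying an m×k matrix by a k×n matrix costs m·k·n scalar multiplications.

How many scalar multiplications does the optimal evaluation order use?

Order (A·(B·C)): (B·C): 70×24 by 24×7 → 70×7, cost 70·24·7 = 11760; (A·(B·C)): 80×70 by 70×7 → 80×7, cost 80·70·7 = 39200; cumulative 50960. Total 50960.
Order ((A·B)·C): (A·B): 80×70 by 70×24 → 80×24, cost 80·70·24 = 134400; ((A·B)·C): 80×24 by 24×7 → 80×7, cost 80·24·7 = 13440; cumulative 147840. Total 147840.
Minimum: 50960.

50960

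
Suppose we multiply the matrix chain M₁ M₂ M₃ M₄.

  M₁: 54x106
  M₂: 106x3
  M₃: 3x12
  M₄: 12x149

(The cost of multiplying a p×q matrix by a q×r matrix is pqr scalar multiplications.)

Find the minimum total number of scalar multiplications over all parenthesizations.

46674

Adjacent pairs: M₁M₂ = 54·106·3 = 17172; M₂M₃ = 106·3·12 = 3816; M₃M₄ = 3·12·149 = 5364.
Length 3: M₁..M₃: k=1: 0+3816+54·106·12=72504; k=2: 17172+0+54·3·12=19116 → min 19116 | M₂..M₄: k=2: 0+5364+106·3·149=52746; k=3: 3816+0+106·12·149=193344 → min 52746.
Length 4: M₁..M₄: k=1: 0+52746+54·106·149=905622; k=2: 17172+5364+54·3·149=46674; k=3: 19116+0+54·12·149=115668 → min 46674.
Optimal order: ((M₁ M₂) (M₃ M₄)) with cost 46674.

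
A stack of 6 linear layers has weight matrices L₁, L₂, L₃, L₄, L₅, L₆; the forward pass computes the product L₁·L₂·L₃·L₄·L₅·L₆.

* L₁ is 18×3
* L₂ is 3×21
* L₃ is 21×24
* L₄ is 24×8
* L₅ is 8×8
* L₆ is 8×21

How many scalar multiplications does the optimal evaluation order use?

Adjacent pairs: L₁L₂ = 18·3·21 = 1134; L₂L₃ = 3·21·24 = 1512; L₃L₄ = 21·24·8 = 4032; L₄L₅ = 24·8·8 = 1536; L₅L₆ = 8·8·21 = 1344.
Length 3: L₁..L₃: k=1: 0+1512+18·3·24=2808; k=2: 1134+0+18·21·24=10206 → min 2808 | L₂..L₄: k=2: 0+4032+3·21·8=4536; k=3: 1512+0+3·24·8=2088 → min 2088 | L₃..L₅: k=3: 0+1536+21·24·8=5568; k=4: 4032+0+21·8·8=5376 → min 5376 | L₄..L₆: k=4: 0+1344+24·8·21=5376; k=5: 1536+0+24·8·21=5568 → min 5376.
Length 4: L₁..L₄: k=1: 0+2088+18·3·8=2520; k=2: 1134+4032+18·21·8=8190; k=3: 2808+0+18·24·8=6264 → min 2520 | L₂..L₅: k=2: 0+5376+3·21·8=5880; k=3: 1512+1536+3·24·8=3624; k=4: 2088+0+3·8·8=2280 → min 2280 | L₃..L₆: k=3: 0+5376+21·24·21=15960; k=4: 4032+1344+21·8·21=8904; k=5: 5376+0+21·8·21=8904 → min 8904.
Length 5: L₁..L₅: k=1: 0+2280+18·3·8=2712; k=2: 1134+5376+18·21·8=9534; k=3: 2808+1536+18·24·8=7800; k=4: 2520+0+18·8·8=3672 → min 2712 | L₂..L₆: k=2: 0+8904+3·21·21=10227; k=3: 1512+5376+3·24·21=8400; k=4: 2088+1344+3·8·21=3936; k=5: 2280+0+3·8·21=2784 → min 2784.
Length 6: L₁..L₆: k=1: 0+2784+18·3·21=3918; k=2: 1134+8904+18·21·21=17976; k=3: 2808+5376+18·24·21=17256; k=4: 2520+1344+18·8·21=6888; k=5: 2712+0+18·8·21=5736 → min 3918.
Optimal order: (L₁·((((L₂·L₃)·L₄)·L₅)·L₆)) with cost 3918.

3918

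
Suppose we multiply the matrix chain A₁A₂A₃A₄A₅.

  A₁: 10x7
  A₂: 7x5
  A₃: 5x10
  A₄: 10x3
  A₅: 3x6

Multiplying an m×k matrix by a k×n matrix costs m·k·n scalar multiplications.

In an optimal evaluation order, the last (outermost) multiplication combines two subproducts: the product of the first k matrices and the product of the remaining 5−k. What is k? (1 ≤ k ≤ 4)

Adjacent pairs: A₁A₂ = 10·7·5 = 350; A₂A₃ = 7·5·10 = 350; A₃A₄ = 5·10·3 = 150; A₄A₅ = 10·3·6 = 180.
Length 3: A₁..A₃: k=1: 0+350+10·7·10=1050; k=2: 350+0+10·5·10=850 → min 850 | A₂..A₄: k=2: 0+150+7·5·3=255; k=3: 350+0+7·10·3=560 → min 255 | A₃..A₅: k=3: 0+180+5·10·6=480; k=4: 150+0+5·3·6=240 → min 240.
Length 4: A₁..A₄: k=1: 0+255+10·7·3=465; k=2: 350+150+10·5·3=650; k=3: 850+0+10·10·3=1150 → min 465 | A₂..A₅: k=2: 0+240+7·5·6=450; k=3: 350+180+7·10·6=950; k=4: 255+0+7·3·6=381 → min 381.
Top-level splits: k=1: (A₁..A₁)·(A₂..A₅) → 0+381+10·7·6 = 801; k=2: (A₁..A₂)·(A₃..A₅) → 350+240+10·5·6 = 890; k=3: (A₁..A₃)·(A₄..A₅) → 850+180+10·10·6 = 1630; k=4: (A₁..A₄)·(A₅..A₅) → 465+0+10·3·6 = 645.
Best split is after A₄, i.e. k = 4.

4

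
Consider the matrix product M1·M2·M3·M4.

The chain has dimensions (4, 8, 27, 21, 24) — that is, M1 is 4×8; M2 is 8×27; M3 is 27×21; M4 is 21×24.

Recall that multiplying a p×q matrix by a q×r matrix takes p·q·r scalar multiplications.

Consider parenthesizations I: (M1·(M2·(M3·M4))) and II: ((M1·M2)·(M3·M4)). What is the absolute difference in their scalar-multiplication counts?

Order I = (M1·(M2·(M3·M4))): (M3·M4): 27×21 by 21×24 → 27×24, cost 27·21·24 = 13608; (M2·(M3·M4)): 8×27 by 27×24 → 8×24, cost 8·27·24 = 5184; cumulative 18792; (M1·(M2·(M3·M4))): 4×8 by 8×24 → 4×24, cost 4·8·24 = 768; cumulative 19560. Total 19560.
Order II = ((M1·M2)·(M3·M4)): (M1·M2): 4×8 by 8×27 → 4×27, cost 4·8·27 = 864; (M3·M4): 27×21 by 21×24 → 27×24, cost 27·21·24 = 13608; ((M1·M2)·(M3·M4)): 4×27 by 27×24 → 4×24, cost 4·27·24 = 2592; cumulative 17064. Total 17064.
Difference: |19560 − 17064| = 2496.

2496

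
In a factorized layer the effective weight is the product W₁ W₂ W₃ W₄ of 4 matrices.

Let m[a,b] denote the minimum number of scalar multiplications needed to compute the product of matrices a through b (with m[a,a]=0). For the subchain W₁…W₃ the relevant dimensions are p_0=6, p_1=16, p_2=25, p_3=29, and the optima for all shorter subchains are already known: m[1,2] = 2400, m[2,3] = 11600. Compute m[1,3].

6750

m[1,3] = min over k∈[1,2] of m[1,k]+m[k+1,3]+p_{0}·p_k·p_{3}.
k=1: 0 + 11600 + 6·16·29 = 14384; k=2: 2400 + 0 + 6·25·29 = 6750.
Minimum: 6750 at k=2.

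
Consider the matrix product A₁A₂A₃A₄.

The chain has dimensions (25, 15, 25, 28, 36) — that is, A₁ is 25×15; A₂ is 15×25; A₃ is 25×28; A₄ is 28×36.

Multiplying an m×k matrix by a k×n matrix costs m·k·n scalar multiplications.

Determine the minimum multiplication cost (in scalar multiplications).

39120

Adjacent pairs: A₁A₂ = 25·15·25 = 9375; A₂A₃ = 15·25·28 = 10500; A₃A₄ = 25·28·36 = 25200.
Length 3: A₁..A₃: k=1: 0+10500+25·15·28=21000; k=2: 9375+0+25·25·28=26875 → min 21000 | A₂..A₄: k=2: 0+25200+15·25·36=38700; k=3: 10500+0+15·28·36=25620 → min 25620.
Length 4: A₁..A₄: k=1: 0+25620+25·15·36=39120; k=2: 9375+25200+25·25·36=57075; k=3: 21000+0+25·28·36=46200 → min 39120.
Optimal order: (A₁((A₂A₃)A₄)) with cost 39120.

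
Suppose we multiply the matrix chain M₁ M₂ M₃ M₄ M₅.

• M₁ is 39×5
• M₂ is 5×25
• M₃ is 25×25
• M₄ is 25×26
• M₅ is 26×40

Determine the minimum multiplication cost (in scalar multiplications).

Adjacent pairs: M₁M₂ = 39·5·25 = 4875; M₂M₃ = 5·25·25 = 3125; M₃M₄ = 25·25·26 = 16250; M₄M₅ = 25·26·40 = 26000.
Length 3: M₁..M₃: k=1: 0+3125+39·5·25=8000; k=2: 4875+0+39·25·25=29250 → min 8000 | M₂..M₄: k=2: 0+16250+5·25·26=19500; k=3: 3125+0+5·25·26=6375 → min 6375 | M₃..M₅: k=3: 0+26000+25·25·40=51000; k=4: 16250+0+25·26·40=42250 → min 42250.
Length 4: M₁..M₄: k=1: 0+6375+39·5·26=11445; k=2: 4875+16250+39·25·26=46475; k=3: 8000+0+39·25·26=33350 → min 11445 | M₂..M₅: k=2: 0+42250+5·25·40=47250; k=3: 3125+26000+5·25·40=34125; k=4: 6375+0+5·26·40=11575 → min 11575.
Length 5: M₁..M₅: k=1: 0+11575+39·5·40=19375; k=2: 4875+42250+39·25·40=86125; k=3: 8000+26000+39·25·40=73000; k=4: 11445+0+39·26·40=52005 → min 19375.
Optimal order: (M₁ (((M₂ M₃) M₄) M₅)) with cost 19375.

19375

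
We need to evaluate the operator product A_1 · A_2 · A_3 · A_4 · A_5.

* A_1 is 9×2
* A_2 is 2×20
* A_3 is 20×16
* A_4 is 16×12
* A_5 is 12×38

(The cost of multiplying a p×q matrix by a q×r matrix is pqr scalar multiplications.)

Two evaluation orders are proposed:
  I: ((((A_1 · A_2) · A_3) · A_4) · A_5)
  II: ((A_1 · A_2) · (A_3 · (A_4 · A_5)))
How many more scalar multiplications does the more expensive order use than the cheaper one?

Order I = ((((A_1 · A_2) · A_3) · A_4) · A_5): (A_1 · A_2): 9×2 by 2×20 → 9×20, cost 9·2·20 = 360; ((A_1 · A_2) · A_3): 9×20 by 20×16 → 9×16, cost 9·20·16 = 2880; cumulative 3240; (((A_1 · A_2) · A_3) · A_4): 9×16 by 16×12 → 9×12, cost 9·16·12 = 1728; cumulative 4968; ((((A_1 · A_2) · A_3) · A_4) · A_5): 9×12 by 12×38 → 9×38, cost 9·12·38 = 4104; cumulative 9072. Total 9072.
Order II = ((A_1 · A_2) · (A_3 · (A_4 · A_5))): (A_1 · A_2): 9×2 by 2×20 → 9×20, cost 9·2·20 = 360; (A_4 · A_5): 16×12 by 12×38 → 16×38, cost 16·12·38 = 7296; (A_3 · (A_4 · A_5)): 20×16 by 16×38 → 20×38, cost 20·16·38 = 12160; cumulative 19456; ((A_1 · A_2) · (A_3 · (A_4 · A_5))): 9×20 by 20×38 → 9×38, cost 9·20·38 = 6840; cumulative 26656. Total 26656.
Difference: |9072 − 26656| = 17584.

17584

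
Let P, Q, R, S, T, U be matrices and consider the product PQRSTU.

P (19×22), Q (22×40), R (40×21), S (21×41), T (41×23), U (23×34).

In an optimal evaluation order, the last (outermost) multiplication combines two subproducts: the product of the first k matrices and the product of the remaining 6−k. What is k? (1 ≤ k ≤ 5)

Adjacent pairs: PQ = 19·22·40 = 16720; QR = 22·40·21 = 18480; RS = 40·21·41 = 34440; ST = 21·41·23 = 19803; TU = 41·23·34 = 32062.
Length 3: P..R: k=1: 0+18480+19·22·21=27258; k=2: 16720+0+19·40·21=32680 → min 27258 | Q..S: k=2: 0+34440+22·40·41=70520; k=3: 18480+0+22·21·41=37422 → min 37422 | R..T: k=3: 0+19803+40·21·23=39123; k=4: 34440+0+40·41·23=72160 → min 39123 | S..U: k=4: 0+32062+21·41·34=61336; k=5: 19803+0+21·23·34=36225 → min 36225.
Length 4: P..S: k=1: 0+37422+19·22·41=54560; k=2: 16720+34440+19·40·41=82320; k=3: 27258+0+19·21·41=43617 → min 43617 | Q..T: k=2: 0+39123+22·40·23=59363; k=3: 18480+19803+22·21·23=48909; k=4: 37422+0+22·41·23=58168 → min 48909 | R..U: k=3: 0+36225+40·21·34=64785; k=4: 34440+32062+40·41·34=122262; k=5: 39123+0+40·23·34=70403 → min 64785.
Length 5: P..T: k=1: 0+48909+19·22·23=58523; k=2: 16720+39123+19·40·23=73323; k=3: 27258+19803+19·21·23=56238; k=4: 43617+0+19·41·23=61534 → min 56238 | Q..U: k=2: 0+64785+22·40·34=94705; k=3: 18480+36225+22·21·34=70413; k=4: 37422+32062+22·41·34=100152; k=5: 48909+0+22·23·34=66113 → min 66113.
Top-level splits: k=1: (P..P)·(Q..U) → 0+66113+19·22·34 = 80325; k=2: (P..Q)·(R..U) → 16720+64785+19·40·34 = 107345; k=3: (P..R)·(S..U) → 27258+36225+19·21·34 = 77049; k=4: (P..S)·(T..U) → 43617+32062+19·41·34 = 102165; k=5: (P..T)·(U..U) → 56238+0+19·23·34 = 71096.
Best split is after T, i.e. k = 5.

5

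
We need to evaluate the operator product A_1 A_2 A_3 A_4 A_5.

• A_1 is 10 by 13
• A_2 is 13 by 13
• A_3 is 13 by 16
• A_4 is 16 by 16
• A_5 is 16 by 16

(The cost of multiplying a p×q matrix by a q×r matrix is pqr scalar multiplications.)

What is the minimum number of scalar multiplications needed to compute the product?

8890

Adjacent pairs: A_1A_2 = 10·13·13 = 1690; A_2A_3 = 13·13·16 = 2704; A_3A_4 = 13·16·16 = 3328; A_4A_5 = 16·16·16 = 4096.
Length 3: A_1..A_3: k=1: 0+2704+10·13·16=4784; k=2: 1690+0+10·13·16=3770 → min 3770 | A_2..A_4: k=2: 0+3328+13·13·16=6032; k=3: 2704+0+13·16·16=6032 → min 6032 | A_3..A_5: k=3: 0+4096+13·16·16=7424; k=4: 3328+0+13·16·16=6656 → min 6656.
Length 4: A_1..A_4: k=1: 0+6032+10·13·16=8112; k=2: 1690+3328+10·13·16=7098; k=3: 3770+0+10·16·16=6330 → min 6330 | A_2..A_5: k=2: 0+6656+13·13·16=9360; k=3: 2704+4096+13·16·16=10128; k=4: 6032+0+13·16·16=9360 → min 9360.
Length 5: A_1..A_5: k=1: 0+9360+10·13·16=11440; k=2: 1690+6656+10·13·16=10426; k=3: 3770+4096+10·16·16=10426; k=4: 6330+0+10·16·16=8890 → min 8890.
Optimal order: ((((A_1 A_2) A_3) A_4) A_5) with cost 8890.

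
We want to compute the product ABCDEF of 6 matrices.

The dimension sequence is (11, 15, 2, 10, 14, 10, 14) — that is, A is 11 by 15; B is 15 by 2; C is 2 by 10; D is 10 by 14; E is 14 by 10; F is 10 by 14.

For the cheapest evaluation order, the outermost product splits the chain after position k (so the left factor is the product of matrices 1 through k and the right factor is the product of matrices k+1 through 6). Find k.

Adjacent pairs: AB = 11·15·2 = 330; BC = 15·2·10 = 300; CD = 2·10·14 = 280; DE = 10·14·10 = 1400; EF = 14·10·14 = 1960.
Length 3: A..C: k=1: 0+300+11·15·10=1950; k=2: 330+0+11·2·10=550 → min 550 | B..D: k=2: 0+280+15·2·14=700; k=3: 300+0+15·10·14=2400 → min 700 | C..E: k=3: 0+1400+2·10·10=1600; k=4: 280+0+2·14·10=560 → min 560 | D..F: k=4: 0+1960+10·14·14=3920; k=5: 1400+0+10·10·14=2800 → min 2800.
Length 4: A..D: k=1: 0+700+11·15·14=3010; k=2: 330+280+11·2·14=918; k=3: 550+0+11·10·14=2090 → min 918 | B..E: k=2: 0+560+15·2·10=860; k=3: 300+1400+15·10·10=3200; k=4: 700+0+15·14·10=2800 → min 860 | C..F: k=3: 0+2800+2·10·14=3080; k=4: 280+1960+2·14·14=2632; k=5: 560+0+2·10·14=840 → min 840.
Length 5: A..E: k=1: 0+860+11·15·10=2510; k=2: 330+560+11·2·10=1110; k=3: 550+1400+11·10·10=3050; k=4: 918+0+11·14·10=2458 → min 1110 | B..F: k=2: 0+840+15·2·14=1260; k=3: 300+2800+15·10·14=5200; k=4: 700+1960+15·14·14=5600; k=5: 860+0+15·10·14=2960 → min 1260.
Top-level splits: k=1: (A..A)·(B..F) → 0+1260+11·15·14 = 3570; k=2: (A..B)·(C..F) → 330+840+11·2·14 = 1478; k=3: (A..C)·(D..F) → 550+2800+11·10·14 = 4890; k=4: (A..D)·(E..F) → 918+1960+11·14·14 = 5034; k=5: (A..E)·(F..F) → 1110+0+11·10·14 = 2650.
Best split is after B, i.e. k = 2.

2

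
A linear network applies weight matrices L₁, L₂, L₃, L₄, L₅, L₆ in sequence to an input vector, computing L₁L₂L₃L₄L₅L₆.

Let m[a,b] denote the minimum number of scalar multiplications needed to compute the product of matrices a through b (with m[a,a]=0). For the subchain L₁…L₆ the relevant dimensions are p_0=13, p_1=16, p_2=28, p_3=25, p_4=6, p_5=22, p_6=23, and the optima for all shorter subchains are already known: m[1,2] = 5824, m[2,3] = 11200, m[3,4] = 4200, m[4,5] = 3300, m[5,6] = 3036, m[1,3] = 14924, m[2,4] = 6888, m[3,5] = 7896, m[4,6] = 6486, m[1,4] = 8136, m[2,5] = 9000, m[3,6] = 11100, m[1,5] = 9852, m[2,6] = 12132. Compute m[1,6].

12966

m[1,6] = min over k∈[1,5] of m[1,k]+m[k+1,6]+p_{0}·p_k·p_{6}.
k=1: 0 + 12132 + 13·16·23 = 16916; k=2: 5824 + 11100 + 13·28·23 = 25296; k=3: 14924 + 6486 + 13·25·23 = 28885; k=4: 8136 + 3036 + 13·6·23 = 12966; k=5: 9852 + 0 + 13·22·23 = 16430.
Minimum: 12966 at k=4.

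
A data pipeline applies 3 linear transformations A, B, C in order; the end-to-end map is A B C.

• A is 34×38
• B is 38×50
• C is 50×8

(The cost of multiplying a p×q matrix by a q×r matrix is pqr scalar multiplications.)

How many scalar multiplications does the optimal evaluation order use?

Order (A (B C)): (B C): 38×50 by 50×8 → 38×8, cost 38·50·8 = 15200; (A (B C)): 34×38 by 38×8 → 34×8, cost 34·38·8 = 10336; cumulative 25536. Total 25536.
Order ((A B) C): (A B): 34×38 by 38×50 → 34×50, cost 34·38·50 = 64600; ((A B) C): 34×50 by 50×8 → 34×8, cost 34·50·8 = 13600; cumulative 78200. Total 78200.
Minimum: 25536.

25536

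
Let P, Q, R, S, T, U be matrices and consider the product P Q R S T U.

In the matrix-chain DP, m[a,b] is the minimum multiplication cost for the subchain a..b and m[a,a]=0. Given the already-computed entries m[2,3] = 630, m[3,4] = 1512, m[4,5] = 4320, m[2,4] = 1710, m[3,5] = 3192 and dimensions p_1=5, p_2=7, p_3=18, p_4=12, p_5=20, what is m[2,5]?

2910

m[2,5] = min over k∈[2,4] of m[2,k]+m[k+1,5]+p_{1}·p_k·p_{5}.
k=2: 0 + 3192 + 5·7·20 = 3892; k=3: 630 + 4320 + 5·18·20 = 6750; k=4: 1710 + 0 + 5·12·20 = 2910.
Minimum: 2910 at k=4.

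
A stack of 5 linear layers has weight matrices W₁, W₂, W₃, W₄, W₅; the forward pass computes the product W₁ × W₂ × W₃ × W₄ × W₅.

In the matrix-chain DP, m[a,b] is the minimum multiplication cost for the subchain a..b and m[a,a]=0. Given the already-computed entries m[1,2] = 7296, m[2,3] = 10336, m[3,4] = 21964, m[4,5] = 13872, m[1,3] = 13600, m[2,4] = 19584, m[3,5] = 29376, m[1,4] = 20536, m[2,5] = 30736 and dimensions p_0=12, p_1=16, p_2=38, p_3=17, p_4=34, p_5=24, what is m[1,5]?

m[1,5] = min over k∈[1,4] of m[1,k]+m[k+1,5]+p_{0}·p_k·p_{5}.
k=1: 0 + 30736 + 12·16·24 = 35344; k=2: 7296 + 29376 + 12·38·24 = 47616; k=3: 13600 + 13872 + 12·17·24 = 32368; k=4: 20536 + 0 + 12·34·24 = 30328.
Minimum: 30328 at k=4.

30328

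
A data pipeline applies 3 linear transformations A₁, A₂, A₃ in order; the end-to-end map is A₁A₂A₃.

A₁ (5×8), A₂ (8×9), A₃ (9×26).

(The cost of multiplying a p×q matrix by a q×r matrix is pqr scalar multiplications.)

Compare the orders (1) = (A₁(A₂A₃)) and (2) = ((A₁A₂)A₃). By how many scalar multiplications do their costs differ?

Order (1) = (A₁(A₂A₃)): (A₂A₃): 8×9 by 9×26 → 8×26, cost 8·9·26 = 1872; (A₁(A₂A₃)): 5×8 by 8×26 → 5×26, cost 5·8·26 = 1040; cumulative 2912. Total 2912.
Order (2) = ((A₁A₂)A₃): (A₁A₂): 5×8 by 8×9 → 5×9, cost 5·8·9 = 360; ((A₁A₂)A₃): 5×9 by 9×26 → 5×26, cost 5·9·26 = 1170; cumulative 1530. Total 1530.
Difference: |2912 − 1530| = 1382.

1382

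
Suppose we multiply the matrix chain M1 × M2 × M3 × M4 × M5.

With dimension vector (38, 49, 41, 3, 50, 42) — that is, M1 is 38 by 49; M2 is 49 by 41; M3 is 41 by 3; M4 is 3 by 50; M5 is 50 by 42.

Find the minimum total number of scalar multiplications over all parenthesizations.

Adjacent pairs: M1M2 = 38·49·41 = 76342; M2M3 = 49·41·3 = 6027; M3M4 = 41·3·50 = 6150; M4M5 = 3·50·42 = 6300.
Length 3: M1..M3: k=1: 0+6027+38·49·3=11613; k=2: 76342+0+38·41·3=81016 → min 11613 | M2..M4: k=2: 0+6150+49·41·50=106600; k=3: 6027+0+49·3·50=13377 → min 13377 | M3..M5: k=3: 0+6300+41·3·42=11466; k=4: 6150+0+41·50·42=92250 → min 11466.
Length 4: M1..M4: k=1: 0+13377+38·49·50=106477; k=2: 76342+6150+38·41·50=160392; k=3: 11613+0+38·3·50=17313 → min 17313 | M2..M5: k=2: 0+11466+49·41·42=95844; k=3: 6027+6300+49·3·42=18501; k=4: 13377+0+49·50·42=116277 → min 18501.
Length 5: M1..M5: k=1: 0+18501+38·49·42=96705; k=2: 76342+11466+38·41·42=153244; k=3: 11613+6300+38·3·42=22701; k=4: 17313+0+38·50·42=97113 → min 22701.
Optimal order: ((M1 × (M2 × M3)) × (M4 × M5)) with cost 22701.

22701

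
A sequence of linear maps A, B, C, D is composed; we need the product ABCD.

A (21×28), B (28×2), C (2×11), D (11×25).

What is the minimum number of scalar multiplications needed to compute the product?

2776

Adjacent pairs: AB = 21·28·2 = 1176; BC = 28·2·11 = 616; CD = 2·11·25 = 550.
Length 3: A..C: k=1: 0+616+21·28·11=7084; k=2: 1176+0+21·2·11=1638 → min 1638 | B..D: k=2: 0+550+28·2·25=1950; k=3: 616+0+28·11·25=8316 → min 1950.
Length 4: A..D: k=1: 0+1950+21·28·25=16650; k=2: 1176+550+21·2·25=2776; k=3: 1638+0+21·11·25=7413 → min 2776.
Optimal order: ((AB)(CD)) with cost 2776.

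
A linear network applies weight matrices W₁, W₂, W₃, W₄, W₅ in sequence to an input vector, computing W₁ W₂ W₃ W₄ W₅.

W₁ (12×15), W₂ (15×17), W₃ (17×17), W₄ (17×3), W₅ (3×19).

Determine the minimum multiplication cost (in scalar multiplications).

2856

Adjacent pairs: W₁W₂ = 12·15·17 = 3060; W₂W₃ = 15·17·17 = 4335; W₃W₄ = 17·17·3 = 867; W₄W₅ = 17·3·19 = 969.
Length 3: W₁..W₃: k=1: 0+4335+12·15·17=7395; k=2: 3060+0+12·17·17=6528 → min 6528 | W₂..W₄: k=2: 0+867+15·17·3=1632; k=3: 4335+0+15·17·3=5100 → min 1632 | W₃..W₅: k=3: 0+969+17·17·19=6460; k=4: 867+0+17·3·19=1836 → min 1836.
Length 4: W₁..W₄: k=1: 0+1632+12·15·3=2172; k=2: 3060+867+12·17·3=4539; k=3: 6528+0+12·17·3=7140 → min 2172 | W₂..W₅: k=2: 0+1836+15·17·19=6681; k=3: 4335+969+15·17·19=10149; k=4: 1632+0+15·3·19=2487 → min 2487.
Length 5: W₁..W₅: k=1: 0+2487+12·15·19=5907; k=2: 3060+1836+12·17·19=8772; k=3: 6528+969+12·17·19=11373; k=4: 2172+0+12·3·19=2856 → min 2856.
Optimal order: ((W₁ (W₂ (W₃ W₄))) W₅) with cost 2856.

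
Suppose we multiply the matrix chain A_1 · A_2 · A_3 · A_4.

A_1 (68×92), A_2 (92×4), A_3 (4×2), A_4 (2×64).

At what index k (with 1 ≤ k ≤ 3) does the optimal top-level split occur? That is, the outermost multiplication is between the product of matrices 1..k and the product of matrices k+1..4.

3

Adjacent pairs: A_1A_2 = 68·92·4 = 25024; A_2A_3 = 92·4·2 = 736; A_3A_4 = 4·2·64 = 512.
Length 3: A_1..A_3: k=1: 0+736+68·92·2=13248; k=2: 25024+0+68·4·2=25568 → min 13248 | A_2..A_4: k=2: 0+512+92·4·64=24064; k=3: 736+0+92·2·64=12512 → min 12512.
Top-level splits: k=1: (A_1..A_1)·(A_2..A_4) → 0+12512+68·92·64 = 412896; k=2: (A_1..A_2)·(A_3..A_4) → 25024+512+68·4·64 = 42944; k=3: (A_1..A_3)·(A_4..A_4) → 13248+0+68·2·64 = 21952.
Best split is after A_3, i.e. k = 3.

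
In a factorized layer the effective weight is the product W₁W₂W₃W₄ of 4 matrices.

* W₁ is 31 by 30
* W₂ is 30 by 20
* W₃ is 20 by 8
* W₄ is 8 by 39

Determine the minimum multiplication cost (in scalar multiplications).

Adjacent pairs: W₁W₂ = 31·30·20 = 18600; W₂W₃ = 30·20·8 = 4800; W₃W₄ = 20·8·39 = 6240.
Length 3: W₁..W₃: k=1: 0+4800+31·30·8=12240; k=2: 18600+0+31·20·8=23560 → min 12240 | W₂..W₄: k=2: 0+6240+30·20·39=29640; k=3: 4800+0+30·8·39=14160 → min 14160.
Length 4: W₁..W₄: k=1: 0+14160+31·30·39=50430; k=2: 18600+6240+31·20·39=49020; k=3: 12240+0+31·8·39=21912 → min 21912.
Optimal order: ((W₁(W₂W₃))W₄) with cost 21912.

21912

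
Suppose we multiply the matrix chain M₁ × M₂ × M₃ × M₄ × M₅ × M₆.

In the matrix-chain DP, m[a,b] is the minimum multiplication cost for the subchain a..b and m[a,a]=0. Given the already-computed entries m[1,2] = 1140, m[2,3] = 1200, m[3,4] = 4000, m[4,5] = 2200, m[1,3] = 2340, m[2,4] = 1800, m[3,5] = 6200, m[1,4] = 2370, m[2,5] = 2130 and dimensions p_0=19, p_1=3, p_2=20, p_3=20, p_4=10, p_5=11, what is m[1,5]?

2757

m[1,5] = min over k∈[1,4] of m[1,k]+m[k+1,5]+p_{0}·p_k·p_{5}.
k=1: 0 + 2130 + 19·3·11 = 2757; k=2: 1140 + 6200 + 19·20·11 = 11520; k=3: 2340 + 2200 + 19·20·11 = 8720; k=4: 2370 + 0 + 19·10·11 = 4460.
Minimum: 2757 at k=1.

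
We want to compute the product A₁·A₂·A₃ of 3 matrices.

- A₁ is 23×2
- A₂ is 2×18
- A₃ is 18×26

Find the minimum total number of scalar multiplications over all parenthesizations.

2132

Order (A₁·(A₂·A₃)): (A₂·A₃): 2×18 by 18×26 → 2×26, cost 2·18·26 = 936; (A₁·(A₂·A₃)): 23×2 by 2×26 → 23×26, cost 23·2·26 = 1196; cumulative 2132. Total 2132.
Order ((A₁·A₂)·A₃): (A₁·A₂): 23×2 by 2×18 → 23×18, cost 23·2·18 = 828; ((A₁·A₂)·A₃): 23×18 by 18×26 → 23×26, cost 23·18·26 = 10764; cumulative 11592. Total 11592.
Minimum: 2132.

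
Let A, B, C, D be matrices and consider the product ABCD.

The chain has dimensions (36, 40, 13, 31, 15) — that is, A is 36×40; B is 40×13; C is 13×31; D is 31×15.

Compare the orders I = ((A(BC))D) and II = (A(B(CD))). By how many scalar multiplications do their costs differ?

42055

Order I = ((A(BC))D): (BC): 40×13 by 13×31 → 40×31, cost 40·13·31 = 16120; (A(BC)): 36×40 by 40×31 → 36×31, cost 36·40·31 = 44640; cumulative 60760; ((A(BC))D): 36×31 by 31×15 → 36×15, cost 36·31·15 = 16740; cumulative 77500. Total 77500.
Order II = (A(B(CD))): (CD): 13×31 by 31×15 → 13×15, cost 13·31·15 = 6045; (B(CD)): 40×13 by 13×15 → 40×15, cost 40·13·15 = 7800; cumulative 13845; (A(B(CD))): 36×40 by 40×15 → 36×15, cost 36·40·15 = 21600; cumulative 35445. Total 35445.
Difference: |77500 − 35445| = 42055.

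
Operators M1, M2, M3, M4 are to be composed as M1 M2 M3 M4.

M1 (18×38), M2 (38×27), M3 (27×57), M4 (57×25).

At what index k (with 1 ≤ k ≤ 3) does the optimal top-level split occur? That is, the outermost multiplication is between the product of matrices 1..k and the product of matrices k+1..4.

Adjacent pairs: M1M2 = 18·38·27 = 18468; M2M3 = 38·27·57 = 58482; M3M4 = 27·57·25 = 38475.
Length 3: M1..M3: k=1: 0+58482+18·38·57=97470; k=2: 18468+0+18·27·57=46170 → min 46170 | M2..M4: k=2: 0+38475+38·27·25=64125; k=3: 58482+0+38·57·25=112632 → min 64125.
Top-level splits: k=1: (M1..M1)·(M2..M4) → 0+64125+18·38·25 = 81225; k=2: (M1..M2)·(M3..M4) → 18468+38475+18·27·25 = 69093; k=3: (M1..M3)·(M4..M4) → 46170+0+18·57·25 = 71820.
Best split is after M2, i.e. k = 2.

2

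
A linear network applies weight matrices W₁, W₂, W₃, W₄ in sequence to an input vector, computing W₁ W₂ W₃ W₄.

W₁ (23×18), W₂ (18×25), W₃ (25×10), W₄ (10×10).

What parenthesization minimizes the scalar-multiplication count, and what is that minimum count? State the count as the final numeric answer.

10440

Adjacent pairs: W₁W₂ = 23·18·25 = 10350; W₂W₃ = 18·25·10 = 4500; W₃W₄ = 25·10·10 = 2500.
Length 3: W₁..W₃: k=1: 0+4500+23·18·10=8640; k=2: 10350+0+23·25·10=16100 → min 8640 | W₂..W₄: k=2: 0+2500+18·25·10=7000; k=3: 4500+0+18·10·10=6300 → min 6300.
Length 4: W₁..W₄: k=1: 0+6300+23·18·10=10440; k=2: 10350+2500+23·25·10=18600; k=3: 8640+0+23·10·10=10940 → min 10440.
Optimal parenthesization: (W₁ ((W₂ W₃) W₄)) with cost 10440.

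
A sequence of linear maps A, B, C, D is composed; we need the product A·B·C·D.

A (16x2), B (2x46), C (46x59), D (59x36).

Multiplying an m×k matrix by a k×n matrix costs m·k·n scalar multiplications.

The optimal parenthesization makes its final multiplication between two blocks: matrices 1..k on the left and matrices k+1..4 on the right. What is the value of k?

1

Adjacent pairs: AB = 16·2·46 = 1472; BC = 2·46·59 = 5428; CD = 46·59·36 = 97704.
Length 3: A..C: k=1: 0+5428+16·2·59=7316; k=2: 1472+0+16·46·59=44896 → min 7316 | B..D: k=2: 0+97704+2·46·36=101016; k=3: 5428+0+2·59·36=9676 → min 9676.
Top-level splits: k=1: (A..A)·(B..D) → 0+9676+16·2·36 = 10828; k=2: (A..B)·(C..D) → 1472+97704+16·46·36 = 125672; k=3: (A..C)·(D..D) → 7316+0+16·59·36 = 41300.
Best split is after A, i.e. k = 1.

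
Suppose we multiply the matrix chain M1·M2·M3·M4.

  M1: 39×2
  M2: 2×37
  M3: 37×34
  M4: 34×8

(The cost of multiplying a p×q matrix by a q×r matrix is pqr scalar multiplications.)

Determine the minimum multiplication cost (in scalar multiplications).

3684

Adjacent pairs: M1M2 = 39·2·37 = 2886; M2M3 = 2·37·34 = 2516; M3M4 = 37·34·8 = 10064.
Length 3: M1..M3: k=1: 0+2516+39·2·34=5168; k=2: 2886+0+39·37·34=51948 → min 5168 | M2..M4: k=2: 0+10064+2·37·8=10656; k=3: 2516+0+2·34·8=3060 → min 3060.
Length 4: M1..M4: k=1: 0+3060+39·2·8=3684; k=2: 2886+10064+39·37·8=24494; k=3: 5168+0+39·34·8=15776 → min 3684.
Optimal order: (M1·((M2·M3)·M4)) with cost 3684.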